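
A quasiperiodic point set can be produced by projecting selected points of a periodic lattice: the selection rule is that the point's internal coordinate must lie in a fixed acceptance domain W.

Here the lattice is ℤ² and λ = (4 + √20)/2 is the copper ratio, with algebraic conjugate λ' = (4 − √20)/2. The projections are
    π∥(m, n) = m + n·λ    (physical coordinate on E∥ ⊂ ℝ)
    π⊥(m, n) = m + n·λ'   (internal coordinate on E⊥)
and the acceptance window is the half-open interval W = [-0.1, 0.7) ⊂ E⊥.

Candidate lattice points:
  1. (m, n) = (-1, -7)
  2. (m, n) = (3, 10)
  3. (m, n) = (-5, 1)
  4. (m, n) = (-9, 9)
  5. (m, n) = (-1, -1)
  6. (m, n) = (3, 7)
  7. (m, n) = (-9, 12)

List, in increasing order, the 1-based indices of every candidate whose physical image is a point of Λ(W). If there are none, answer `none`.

1, 2

Numerically λ ≈ 4.236068 and λ' = −1/λ ≈ -0.236068.
[1] lift (-1,-7): star map gives 0.652476; window check -0.1 ≤ 0.652476 < 0.7 is true → IN Λ
[2] lift (3,10): star map gives 0.639320; window check -0.1 ≤ 0.639320 < 0.7 is true → IN Λ
[3] lift (-5,1): star map gives -5.236068; window check -0.1 ≤ -5.236068 < 0.7 is false → out
[4] lift (-9,9): star map gives -11.124612; window check -0.1 ≤ -11.124612 < 0.7 is false → out
[5] lift (-1,-1): star map gives -0.763932; window check -0.1 ≤ -0.763932 < 0.7 is false → out
[6] lift (3,7): star map gives 1.347524; window check -0.1 ≤ 1.347524 < 0.7 is false → out
[7] lift (-9,12): star map gives -11.832816; window check -0.1 ≤ -11.832816 < 0.7 is false → out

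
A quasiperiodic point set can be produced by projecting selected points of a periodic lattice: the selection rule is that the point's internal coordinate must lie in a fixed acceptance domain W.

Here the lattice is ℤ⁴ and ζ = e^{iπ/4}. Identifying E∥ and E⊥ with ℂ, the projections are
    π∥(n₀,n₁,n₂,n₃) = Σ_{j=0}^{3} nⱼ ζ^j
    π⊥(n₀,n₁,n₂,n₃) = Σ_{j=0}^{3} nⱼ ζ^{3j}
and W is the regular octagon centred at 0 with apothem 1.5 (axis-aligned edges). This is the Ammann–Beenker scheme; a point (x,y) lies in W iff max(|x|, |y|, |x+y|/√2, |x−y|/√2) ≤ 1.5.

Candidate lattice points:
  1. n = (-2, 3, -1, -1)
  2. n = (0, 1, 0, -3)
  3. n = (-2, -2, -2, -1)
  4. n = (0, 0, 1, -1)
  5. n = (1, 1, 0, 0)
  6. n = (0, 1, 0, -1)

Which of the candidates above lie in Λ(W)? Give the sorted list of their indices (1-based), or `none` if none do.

π⊥(n) = n₀ + n₁ζ³ + n₂ζ⁶ + n₃ζ⁹ where ζ = e^{iπ/4}.
#1 (-2, 3, -1, -1): internal (-4.82843, 2.41421); octagon support 5.12132 vs apothem 1.5 → ∉ W
#2 (0, 1, 0, -3): internal (-2.82843, -1.41421); octagon support 3.00000 vs apothem 1.5 → ∉ W
#3 (-2, -2, -2, -1): internal (-1.29289, -0.12132); octagon support 1.29289 vs apothem 1.5 → ∈ W
#4 (0, 0, 1, -1): internal (-0.70711, -1.70711); octagon support 1.70711 vs apothem 1.5 → ∉ W
#5 (1, 1, 0, 0): internal (0.29289, 0.70711); octagon support 0.70711 vs apothem 1.5 → ∈ W
#6 (0, 1, 0, -1): internal (-1.41421, 0.00000); octagon support 1.41421 vs apothem 1.5 → ∈ W

3, 5, 6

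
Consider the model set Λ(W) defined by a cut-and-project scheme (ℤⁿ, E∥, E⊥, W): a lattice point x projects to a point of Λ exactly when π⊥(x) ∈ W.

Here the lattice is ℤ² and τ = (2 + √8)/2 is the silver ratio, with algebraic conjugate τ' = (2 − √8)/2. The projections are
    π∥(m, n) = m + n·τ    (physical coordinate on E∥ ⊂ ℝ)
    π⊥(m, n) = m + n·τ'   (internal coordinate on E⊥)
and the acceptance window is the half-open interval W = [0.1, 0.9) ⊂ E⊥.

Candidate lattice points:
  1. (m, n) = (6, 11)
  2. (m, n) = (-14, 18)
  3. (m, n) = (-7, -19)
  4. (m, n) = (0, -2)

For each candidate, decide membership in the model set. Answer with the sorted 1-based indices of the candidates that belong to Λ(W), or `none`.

3, 4

Numerically τ ≈ 2.4142 and τ' = −1/τ ≈ -0.4142.
[1] lift (6,11): star map gives 1.4437; window check 0.1 ≤ 1.4437 < 0.9 is false → out
[2] lift (-14,18): star map gives -21.4558; window check 0.1 ≤ -21.4558 < 0.9 is false → out
[3] lift (-7,-19): star map gives 0.8701; window check 0.1 ≤ 0.8701 < 0.9 is true → IN Λ
[4] lift (0,-2): star map gives 0.8284; window check 0.1 ≤ 0.8284 < 0.9 is true → IN Λ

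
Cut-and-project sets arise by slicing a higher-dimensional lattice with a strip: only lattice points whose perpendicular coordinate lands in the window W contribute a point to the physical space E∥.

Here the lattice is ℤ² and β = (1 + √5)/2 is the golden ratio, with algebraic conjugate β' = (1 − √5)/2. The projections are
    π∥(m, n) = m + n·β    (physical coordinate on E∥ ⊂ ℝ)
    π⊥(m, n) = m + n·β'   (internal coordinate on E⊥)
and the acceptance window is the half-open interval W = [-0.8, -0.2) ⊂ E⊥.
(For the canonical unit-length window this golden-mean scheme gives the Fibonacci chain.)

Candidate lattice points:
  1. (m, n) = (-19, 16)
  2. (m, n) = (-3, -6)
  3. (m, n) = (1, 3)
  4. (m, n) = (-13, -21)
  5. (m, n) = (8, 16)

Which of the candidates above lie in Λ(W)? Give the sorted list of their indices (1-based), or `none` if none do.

β' = (1−√5)/2 ≈ -0.6180.
#1 (-19,16): internal coord -19 + (16)·β' = -28.8885; -28.8885 ∉ [-0.8, -0.2) → out
#2 (-3,-6): internal coord -3 + (-6)·β' = +0.7082; +0.7082 ∉ [-0.8, -0.2) → out
#3 (1,3): internal coord 1 + (3)·β' = -0.8541; -0.8541 ∉ [-0.8, -0.2) → out
#4 (-13,-21): internal coord -13 + (-21)·β' = -0.0213; -0.0213 ∉ [-0.8, -0.2) → out
#5 (8,16): internal coord 8 + (16)·β' = -1.8885; -1.8885 ∉ [-0.8, -0.2) → out

none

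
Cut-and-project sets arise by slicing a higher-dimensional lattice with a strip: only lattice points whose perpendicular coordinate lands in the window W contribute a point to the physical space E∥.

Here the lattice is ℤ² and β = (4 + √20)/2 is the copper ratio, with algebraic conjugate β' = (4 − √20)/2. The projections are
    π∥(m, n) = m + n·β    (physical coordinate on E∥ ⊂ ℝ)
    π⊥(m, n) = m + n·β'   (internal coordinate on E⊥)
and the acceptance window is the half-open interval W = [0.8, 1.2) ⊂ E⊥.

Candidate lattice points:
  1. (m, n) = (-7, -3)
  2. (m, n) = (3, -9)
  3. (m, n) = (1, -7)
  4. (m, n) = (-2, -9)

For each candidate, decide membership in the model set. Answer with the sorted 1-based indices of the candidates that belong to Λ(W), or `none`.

none

Compute β' = (4−√20)/2 = -0.23607, so π⊥(m,n) = m -0.23607·n.
candidate 1: (m,n)=(-7,-3) → π∥ = -7-3·β ≈ -19.70820, π⊥ = -7-3·β' ≈ -6.29180 ∉ [0.8, 1.2) ⇒ out
candidate 2: (m,n)=(3,-9) → π∥ = 3-9·β ≈ -35.12461, π⊥ = 3-9·β' ≈ 5.12461 ∉ [0.8, 1.2) ⇒ out
candidate 3: (m,n)=(1,-7) → π∥ = 1-7·β ≈ -28.65248, π⊥ = 1-7·β' ≈ 2.65248 ∉ [0.8, 1.2) ⇒ out
candidate 4: (m,n)=(-2,-9) → π∥ = -2-9·β ≈ -40.12461, π⊥ = -2-9·β' ≈ 0.12461 ∉ [0.8, 1.2) ⇒ out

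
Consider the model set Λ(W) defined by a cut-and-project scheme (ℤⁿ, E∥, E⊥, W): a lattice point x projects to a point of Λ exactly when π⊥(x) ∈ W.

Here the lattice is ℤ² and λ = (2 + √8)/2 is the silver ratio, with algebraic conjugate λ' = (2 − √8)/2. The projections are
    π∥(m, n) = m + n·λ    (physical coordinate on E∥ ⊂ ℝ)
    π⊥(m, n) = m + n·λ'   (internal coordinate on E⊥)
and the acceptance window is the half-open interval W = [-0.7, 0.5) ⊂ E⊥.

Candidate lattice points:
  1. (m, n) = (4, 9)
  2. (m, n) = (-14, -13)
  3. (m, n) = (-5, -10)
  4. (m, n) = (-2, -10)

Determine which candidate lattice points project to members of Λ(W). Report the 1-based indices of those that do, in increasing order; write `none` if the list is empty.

Numerically λ ≈ 2.41421 and λ' = −1/λ ≈ -0.41421.
candidate 1: (m,n)=(4,9) → π∥ = 4+9·λ ≈ 25.72792, π⊥ = 4+9·λ' ≈ 0.27208 ∈ [-0.7, 0.5) ⇒ IN Λ
candidate 2: (m,n)=(-14,-13) → π∥ = -14-13·λ ≈ -45.38478, π⊥ = -14-13·λ' ≈ -8.61522 ∉ [-0.7, 0.5) ⇒ out
candidate 3: (m,n)=(-5,-10) → π∥ = -5-10·λ ≈ -29.14214, π⊥ = -5-10·λ' ≈ -0.85786 ∉ [-0.7, 0.5) ⇒ out
candidate 4: (m,n)=(-2,-10) → π∥ = -2-10·λ ≈ -26.14214, π⊥ = -2-10·λ' ≈ 2.14214 ∉ [-0.7, 0.5) ⇒ out

1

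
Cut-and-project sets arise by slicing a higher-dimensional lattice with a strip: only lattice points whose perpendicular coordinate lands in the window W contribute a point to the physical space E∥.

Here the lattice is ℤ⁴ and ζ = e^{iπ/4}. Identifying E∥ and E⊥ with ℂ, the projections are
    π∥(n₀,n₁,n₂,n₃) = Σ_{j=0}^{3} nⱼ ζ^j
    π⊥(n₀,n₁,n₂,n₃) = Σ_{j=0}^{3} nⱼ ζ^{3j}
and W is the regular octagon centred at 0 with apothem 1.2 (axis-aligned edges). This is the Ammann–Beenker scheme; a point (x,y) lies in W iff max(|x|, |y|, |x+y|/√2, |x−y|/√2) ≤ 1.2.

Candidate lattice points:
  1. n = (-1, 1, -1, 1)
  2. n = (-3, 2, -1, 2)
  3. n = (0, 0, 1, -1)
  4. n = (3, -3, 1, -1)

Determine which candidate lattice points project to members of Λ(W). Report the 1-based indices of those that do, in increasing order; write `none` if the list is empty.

With ζ = e^{iπ/4} the internal vectors are ζ^0,ζ^3,ζ^6,ζ^9.
candidate 1: n = (-1, 1, -1, 1) → π⊥ ≈ (-1.00000, +2.41421); max(|x|,|y|,|x±y|/√2) = 2.41421 > 1.2 ⇒ ∉ W
candidate 2: n = (-3, 2, -1, 2) → π⊥ ≈ (-3.00000, +3.82843); max(|x|,|y|,|x±y|/√2) = 4.82843 > 1.2 ⇒ ∉ W
candidate 3: n = (0, 0, 1, -1) → π⊥ ≈ (-0.70711, -1.70711); max(|x|,|y|,|x±y|/√2) = 1.70711 > 1.2 ⇒ ∉ W
candidate 4: n = (3, -3, 1, -1) → π⊥ ≈ (+4.41421, -3.82843); max(|x|,|y|,|x±y|/√2) = 5.82843 > 1.2 ⇒ ∉ W

none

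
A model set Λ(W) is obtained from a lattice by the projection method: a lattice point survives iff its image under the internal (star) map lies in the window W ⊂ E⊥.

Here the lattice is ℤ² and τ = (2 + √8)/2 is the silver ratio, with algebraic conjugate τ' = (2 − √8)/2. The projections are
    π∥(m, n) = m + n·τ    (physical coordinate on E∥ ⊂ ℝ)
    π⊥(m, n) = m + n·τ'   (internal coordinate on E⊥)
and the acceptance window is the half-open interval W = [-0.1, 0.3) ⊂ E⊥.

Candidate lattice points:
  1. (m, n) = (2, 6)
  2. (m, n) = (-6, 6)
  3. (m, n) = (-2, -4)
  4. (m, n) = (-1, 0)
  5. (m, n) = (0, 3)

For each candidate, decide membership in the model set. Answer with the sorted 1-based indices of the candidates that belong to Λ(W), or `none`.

none

Numerically τ ≈ 2.4142 and τ' = −1/τ ≈ -0.4142.
#1 (2,6): internal coord 2 + (6)·τ' = -0.4853; -0.4853 ∉ [-0.1, 0.3) → out
#2 (-6,6): internal coord -6 + (6)·τ' = -8.4853; -8.4853 ∉ [-0.1, 0.3) → out
#3 (-2,-4): internal coord -2 + (-4)·τ' = -0.3431; -0.3431 ∉ [-0.1, 0.3) → out
#4 (-1,0): internal coord -1 + (0)·τ' = -1.0000; -1.0000 ∉ [-0.1, 0.3) → out
#5 (0,3): internal coord 0 + (3)·τ' = -1.2426; -1.2426 ∉ [-0.1, 0.3) → out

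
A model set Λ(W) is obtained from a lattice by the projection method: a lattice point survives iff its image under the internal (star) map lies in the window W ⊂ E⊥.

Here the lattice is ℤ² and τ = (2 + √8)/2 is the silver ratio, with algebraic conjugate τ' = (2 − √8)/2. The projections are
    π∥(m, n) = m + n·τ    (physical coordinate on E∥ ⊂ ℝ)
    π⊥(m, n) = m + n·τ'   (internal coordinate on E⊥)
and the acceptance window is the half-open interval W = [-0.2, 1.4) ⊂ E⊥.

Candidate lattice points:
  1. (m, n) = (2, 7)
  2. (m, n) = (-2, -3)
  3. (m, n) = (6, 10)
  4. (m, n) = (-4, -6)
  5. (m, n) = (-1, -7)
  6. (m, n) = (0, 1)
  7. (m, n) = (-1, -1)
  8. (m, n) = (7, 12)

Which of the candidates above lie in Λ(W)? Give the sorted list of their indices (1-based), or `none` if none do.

none

τ' = (2−√8)/2 ≈ -0.41421.
[1] lift (2,7): star map gives -0.89949; window check -0.2 ≤ -0.89949 < 1.4 is false → out
[2] lift (-2,-3): star map gives -0.75736; window check -0.2 ≤ -0.75736 < 1.4 is false → out
[3] lift (6,10): star map gives 1.85786; window check -0.2 ≤ 1.85786 < 1.4 is false → out
[4] lift (-4,-6): star map gives -1.51472; window check -0.2 ≤ -1.51472 < 1.4 is false → out
[5] lift (-1,-7): star map gives 1.89949; window check -0.2 ≤ 1.89949 < 1.4 is false → out
[6] lift (0,1): star map gives -0.41421; window check -0.2 ≤ -0.41421 < 1.4 is false → out
[7] lift (-1,-1): star map gives -0.58579; window check -0.2 ≤ -0.58579 < 1.4 is false → out
[8] lift (7,12): star map gives 2.02944; window check -0.2 ≤ 2.02944 < 1.4 is false → out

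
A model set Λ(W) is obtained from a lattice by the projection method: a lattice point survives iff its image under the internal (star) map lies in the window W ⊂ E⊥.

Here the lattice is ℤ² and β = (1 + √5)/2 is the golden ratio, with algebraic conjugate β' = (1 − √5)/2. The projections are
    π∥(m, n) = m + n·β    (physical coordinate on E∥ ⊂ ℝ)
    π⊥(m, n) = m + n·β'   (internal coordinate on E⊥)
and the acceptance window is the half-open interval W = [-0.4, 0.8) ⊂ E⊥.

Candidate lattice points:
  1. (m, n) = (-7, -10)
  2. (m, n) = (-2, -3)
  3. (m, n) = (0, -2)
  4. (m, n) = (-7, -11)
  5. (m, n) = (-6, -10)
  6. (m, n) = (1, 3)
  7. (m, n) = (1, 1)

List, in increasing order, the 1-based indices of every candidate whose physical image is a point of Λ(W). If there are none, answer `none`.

2, 4, 5, 7

Numerically β ≈ 1.6180 and β' = −1/β ≈ -0.6180.
[1] lift (-7,-10): star map gives -0.8197; window check -0.4 ≤ -0.8197 < 0.8 is false → out
[2] lift (-2,-3): star map gives -0.1459; window check -0.4 ≤ -0.1459 < 0.8 is true → IN Λ
[3] lift (0,-2): star map gives 1.2361; window check -0.4 ≤ 1.2361 < 0.8 is false → out
[4] lift (-7,-11): star map gives -0.2016; window check -0.4 ≤ -0.2016 < 0.8 is true → IN Λ
[5] lift (-6,-10): star map gives 0.1803; window check -0.4 ≤ 0.1803 < 0.8 is true → IN Λ
[6] lift (1,3): star map gives -0.8541; window check -0.4 ≤ -0.8541 < 0.8 is false → out
[7] lift (1,1): star map gives 0.3820; window check -0.4 ≤ 0.3820 < 0.8 is true → IN Λ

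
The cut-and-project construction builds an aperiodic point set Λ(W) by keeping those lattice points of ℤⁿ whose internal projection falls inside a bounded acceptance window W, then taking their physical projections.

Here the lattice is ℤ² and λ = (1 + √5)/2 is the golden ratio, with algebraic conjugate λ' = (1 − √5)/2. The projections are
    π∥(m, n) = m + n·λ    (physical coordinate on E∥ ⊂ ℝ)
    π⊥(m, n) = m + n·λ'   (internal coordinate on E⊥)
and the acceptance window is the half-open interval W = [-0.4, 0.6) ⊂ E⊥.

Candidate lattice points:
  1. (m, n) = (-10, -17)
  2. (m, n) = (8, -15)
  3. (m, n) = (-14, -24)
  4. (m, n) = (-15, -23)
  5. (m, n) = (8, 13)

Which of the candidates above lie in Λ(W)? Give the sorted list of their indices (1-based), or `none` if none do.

Numerically λ ≈ 1.618034 and λ' = −1/λ ≈ -0.618034.
candidate 1: (m,n)=(-10,-17) → π∥ = -10-17·λ ≈ -37.506578, π⊥ = -10-17·λ' ≈ 0.506578 ∈ [-0.4, 0.6) ⇒ IN Λ
candidate 2: (m,n)=(8,-15) → π∥ = 8-15·λ ≈ -16.270510, π⊥ = 8-15·λ' ≈ 17.270510 ∉ [-0.4, 0.6) ⇒ out
candidate 3: (m,n)=(-14,-24) → π∥ = -14-24·λ ≈ -52.832816, π⊥ = -14-24·λ' ≈ 0.832816 ∉ [-0.4, 0.6) ⇒ out
candidate 4: (m,n)=(-15,-23) → π∥ = -15-23·λ ≈ -52.214782, π⊥ = -15-23·λ' ≈ -0.785218 ∉ [-0.4, 0.6) ⇒ out
candidate 5: (m,n)=(8,13) → π∥ = 8+13·λ ≈ 29.034442, π⊥ = 8+13·λ' ≈ -0.034442 ∈ [-0.4, 0.6) ⇒ IN Λ

1, 5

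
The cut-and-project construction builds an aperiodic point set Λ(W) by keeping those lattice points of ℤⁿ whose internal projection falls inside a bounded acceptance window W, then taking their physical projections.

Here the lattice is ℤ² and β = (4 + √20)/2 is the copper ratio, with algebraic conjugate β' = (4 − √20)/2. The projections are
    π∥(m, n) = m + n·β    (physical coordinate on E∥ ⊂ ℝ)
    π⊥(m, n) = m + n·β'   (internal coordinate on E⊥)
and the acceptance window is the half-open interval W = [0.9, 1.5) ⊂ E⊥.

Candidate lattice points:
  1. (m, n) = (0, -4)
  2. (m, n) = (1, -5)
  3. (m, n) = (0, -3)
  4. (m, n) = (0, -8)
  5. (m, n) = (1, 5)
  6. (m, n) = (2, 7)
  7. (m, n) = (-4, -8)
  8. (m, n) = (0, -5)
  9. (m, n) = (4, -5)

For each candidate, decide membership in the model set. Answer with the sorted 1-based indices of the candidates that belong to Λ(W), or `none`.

β' = (4−√20)/2 ≈ -0.236068.
candidate 1: (m,n)=(0,-4) → π∥ = 0-4·β ≈ -16.944272, π⊥ = 0-4·β' ≈ 0.944272 ∈ [0.9, 1.5) ⇒ IN Λ
candidate 2: (m,n)=(1,-5) → π∥ = 1-5·β ≈ -20.180340, π⊥ = 1-5·β' ≈ 2.180340 ∉ [0.9, 1.5) ⇒ out
candidate 3: (m,n)=(0,-3) → π∥ = 0-3·β ≈ -12.708204, π⊥ = 0-3·β' ≈ 0.708204 ∉ [0.9, 1.5) ⇒ out
candidate 4: (m,n)=(0,-8) → π∥ = 0-8·β ≈ -33.888544, π⊥ = 0-8·β' ≈ 1.888544 ∉ [0.9, 1.5) ⇒ out
candidate 5: (m,n)=(1,5) → π∥ = 1+5·β ≈ 22.180340, π⊥ = 1+5·β' ≈ -0.180340 ∉ [0.9, 1.5) ⇒ out
candidate 6: (m,n)=(2,7) → π∥ = 2+7·β ≈ 31.652476, π⊥ = 2+7·β' ≈ 0.347524 ∉ [0.9, 1.5) ⇒ out
candidate 7: (m,n)=(-4,-8) → π∥ = -4-8·β ≈ -37.888544, π⊥ = -4-8·β' ≈ -2.111456 ∉ [0.9, 1.5) ⇒ out
candidate 8: (m,n)=(0,-5) → π∥ = 0-5·β ≈ -21.180340, π⊥ = 0-5·β' ≈ 1.180340 ∈ [0.9, 1.5) ⇒ IN Λ
candidate 9: (m,n)=(4,-5) → π∥ = 4-5·β ≈ -17.180340, π⊥ = 4-5·β' ≈ 5.180340 ∉ [0.9, 1.5) ⇒ out

1, 8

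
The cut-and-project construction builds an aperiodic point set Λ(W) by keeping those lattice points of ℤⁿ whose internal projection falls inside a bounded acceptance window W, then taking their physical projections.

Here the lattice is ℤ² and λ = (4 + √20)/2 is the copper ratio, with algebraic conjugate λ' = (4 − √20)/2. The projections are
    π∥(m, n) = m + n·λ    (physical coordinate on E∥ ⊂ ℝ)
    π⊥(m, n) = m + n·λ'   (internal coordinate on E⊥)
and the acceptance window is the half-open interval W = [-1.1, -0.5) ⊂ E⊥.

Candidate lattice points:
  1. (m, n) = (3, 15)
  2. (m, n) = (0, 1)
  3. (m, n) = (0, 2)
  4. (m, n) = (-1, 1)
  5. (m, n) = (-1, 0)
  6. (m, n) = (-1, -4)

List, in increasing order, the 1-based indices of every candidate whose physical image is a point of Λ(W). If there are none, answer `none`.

1, 5

Numerically λ ≈ 4.236068 and λ' = −1/λ ≈ -0.236068.
[1] lift (3,15): star map gives -0.541020; window check -1.1 ≤ -0.541020 < -0.5 is true → IN Λ
[2] lift (0,1): star map gives -0.236068; window check -1.1 ≤ -0.236068 < -0.5 is false → out
[3] lift (0,2): star map gives -0.472136; window check -1.1 ≤ -0.472136 < -0.5 is false → out
[4] lift (-1,1): star map gives -1.236068; window check -1.1 ≤ -1.236068 < -0.5 is false → out
[5] lift (-1,0): star map gives -1.000000; window check -1.1 ≤ -1.000000 < -0.5 is true → IN Λ
[6] lift (-1,-4): star map gives -0.055728; window check -1.1 ≤ -0.055728 < -0.5 is false → out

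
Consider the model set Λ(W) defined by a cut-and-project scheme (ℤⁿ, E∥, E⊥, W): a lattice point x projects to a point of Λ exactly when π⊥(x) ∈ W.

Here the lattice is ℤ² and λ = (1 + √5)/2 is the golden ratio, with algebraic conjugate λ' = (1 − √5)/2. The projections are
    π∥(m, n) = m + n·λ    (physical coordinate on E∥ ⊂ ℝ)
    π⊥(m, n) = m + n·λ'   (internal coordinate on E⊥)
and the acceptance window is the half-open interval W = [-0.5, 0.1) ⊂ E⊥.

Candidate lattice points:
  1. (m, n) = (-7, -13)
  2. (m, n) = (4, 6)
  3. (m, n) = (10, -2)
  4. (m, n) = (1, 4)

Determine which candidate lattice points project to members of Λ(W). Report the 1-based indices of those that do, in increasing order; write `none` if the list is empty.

λ' = (1−√5)/2 ≈ -0.618034.
[1] lift (-7,-13): star map gives 1.034442; window check -0.5 ≤ 1.034442 < 0.1 is false → out
[2] lift (4,6): star map gives 0.291796; window check -0.5 ≤ 0.291796 < 0.1 is false → out
[3] lift (10,-2): star map gives 11.236068; window check -0.5 ≤ 11.236068 < 0.1 is false → out
[4] lift (1,4): star map gives -1.472136; window check -0.5 ≤ -1.472136 < 0.1 is false → out

none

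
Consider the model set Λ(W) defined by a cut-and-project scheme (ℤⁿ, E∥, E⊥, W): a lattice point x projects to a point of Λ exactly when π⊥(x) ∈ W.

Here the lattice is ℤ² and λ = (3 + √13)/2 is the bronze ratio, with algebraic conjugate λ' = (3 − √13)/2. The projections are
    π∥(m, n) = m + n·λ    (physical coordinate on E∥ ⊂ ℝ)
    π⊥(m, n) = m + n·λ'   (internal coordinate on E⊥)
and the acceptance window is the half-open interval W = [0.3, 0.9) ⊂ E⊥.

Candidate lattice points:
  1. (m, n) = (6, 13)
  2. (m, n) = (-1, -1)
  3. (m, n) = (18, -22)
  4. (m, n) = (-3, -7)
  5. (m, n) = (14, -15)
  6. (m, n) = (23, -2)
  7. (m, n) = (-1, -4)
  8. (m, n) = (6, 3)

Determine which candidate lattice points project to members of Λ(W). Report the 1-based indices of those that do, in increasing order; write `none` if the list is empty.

Compute λ' = (3−√13)/2 = -0.30278, so π⊥(m,n) = m -0.30278·n.
candidate 1: (m,n)=(6,13) → π∥ = 6+13·λ ≈ 48.93608, π⊥ = 6+13·λ' ≈ 2.06392 ∉ [0.3, 0.9) ⇒ out
candidate 2: (m,n)=(-1,-1) → π∥ = -1-1·λ ≈ -4.30278, π⊥ = -1-1·λ' ≈ -0.69722 ∉ [0.3, 0.9) ⇒ out
candidate 3: (m,n)=(18,-22) → π∥ = 18-22·λ ≈ -54.66106, π⊥ = 18-22·λ' ≈ 24.66106 ∉ [0.3, 0.9) ⇒ out
candidate 4: (m,n)=(-3,-7) → π∥ = -3-7·λ ≈ -26.11943, π⊥ = -3-7·λ' ≈ -0.88057 ∉ [0.3, 0.9) ⇒ out
candidate 5: (m,n)=(14,-15) → π∥ = 14-15·λ ≈ -35.54163, π⊥ = 14-15·λ' ≈ 18.54163 ∉ [0.3, 0.9) ⇒ out
candidate 6: (m,n)=(23,-2) → π∥ = 23-2·λ ≈ 16.39445, π⊥ = 23-2·λ' ≈ 23.60555 ∉ [0.3, 0.9) ⇒ out
candidate 7: (m,n)=(-1,-4) → π∥ = -1-4·λ ≈ -14.21110, π⊥ = -1-4·λ' ≈ 0.21110 ∉ [0.3, 0.9) ⇒ out
candidate 8: (m,n)=(6,3) → π∥ = 6+3·λ ≈ 15.90833, π⊥ = 6+3·λ' ≈ 5.09167 ∉ [0.3, 0.9) ⇒ out

none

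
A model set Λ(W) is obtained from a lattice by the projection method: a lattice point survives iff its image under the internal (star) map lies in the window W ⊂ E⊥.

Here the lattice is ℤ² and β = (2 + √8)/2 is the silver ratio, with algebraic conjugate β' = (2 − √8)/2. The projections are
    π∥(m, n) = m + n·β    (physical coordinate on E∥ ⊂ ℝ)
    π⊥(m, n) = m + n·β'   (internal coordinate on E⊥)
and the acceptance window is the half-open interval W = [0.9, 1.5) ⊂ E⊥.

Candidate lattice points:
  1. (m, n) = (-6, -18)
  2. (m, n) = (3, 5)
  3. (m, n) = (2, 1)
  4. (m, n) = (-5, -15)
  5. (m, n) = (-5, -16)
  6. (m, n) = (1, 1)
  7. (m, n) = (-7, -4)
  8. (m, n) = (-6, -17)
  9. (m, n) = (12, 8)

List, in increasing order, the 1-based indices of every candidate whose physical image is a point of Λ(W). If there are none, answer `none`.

1, 2, 4, 8

Compute β' = (2−√8)/2 = -0.414214, so π⊥(m,n) = m -0.414214·n.
[1] lift (-6,-18): star map gives 1.455844; window check 0.9 ≤ 1.455844 < 1.5 is true → IN Λ
[2] lift (3,5): star map gives 0.928932; window check 0.9 ≤ 0.928932 < 1.5 is true → IN Λ
[3] lift (2,1): star map gives 1.585786; window check 0.9 ≤ 1.585786 < 1.5 is false → out
[4] lift (-5,-15): star map gives 1.213203; window check 0.9 ≤ 1.213203 < 1.5 is true → IN Λ
[5] lift (-5,-16): star map gives 1.627417; window check 0.9 ≤ 1.627417 < 1.5 is false → out
[6] lift (1,1): star map gives 0.585786; window check 0.9 ≤ 0.585786 < 1.5 is false → out
[7] lift (-7,-4): star map gives -5.343146; window check 0.9 ≤ -5.343146 < 1.5 is false → out
[8] lift (-6,-17): star map gives 1.041631; window check 0.9 ≤ 1.041631 < 1.5 is true → IN Λ
[9] lift (12,8): star map gives 8.686292; window check 0.9 ≤ 8.686292 < 1.5 is false → out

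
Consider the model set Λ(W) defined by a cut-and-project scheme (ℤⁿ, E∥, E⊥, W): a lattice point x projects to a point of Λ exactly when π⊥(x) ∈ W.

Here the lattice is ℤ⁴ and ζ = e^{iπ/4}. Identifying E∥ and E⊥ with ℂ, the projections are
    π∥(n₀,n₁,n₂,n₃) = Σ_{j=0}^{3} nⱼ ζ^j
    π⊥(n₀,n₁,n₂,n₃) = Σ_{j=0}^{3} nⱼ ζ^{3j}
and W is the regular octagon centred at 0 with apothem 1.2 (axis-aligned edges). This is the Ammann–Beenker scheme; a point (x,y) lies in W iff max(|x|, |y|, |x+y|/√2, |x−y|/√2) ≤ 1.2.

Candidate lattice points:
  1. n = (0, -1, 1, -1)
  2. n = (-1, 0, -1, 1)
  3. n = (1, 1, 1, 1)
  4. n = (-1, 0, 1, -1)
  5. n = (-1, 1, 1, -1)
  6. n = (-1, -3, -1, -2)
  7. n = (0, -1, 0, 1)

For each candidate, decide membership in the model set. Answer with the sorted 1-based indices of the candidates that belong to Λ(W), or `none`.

With ζ = e^{iπ/4} the internal vectors are ζ^0,ζ^3,ζ^6,ζ^9.
candidate 1: n = (0, -1, 1, -1) → π⊥ ≈ (+0.000000, -2.414214); max(|x|,|y|,|x±y|/√2) = 2.414214 > 1.2 ⇒ ∉ W
candidate 2: n = (-1, 0, -1, 1) → π⊥ ≈ (-0.292893, +1.707107); max(|x|,|y|,|x±y|/√2) = 1.707107 > 1.2 ⇒ ∉ W
candidate 3: n = (1, 1, 1, 1) → π⊥ ≈ (+1.000000, +0.414214); max(|x|,|y|,|x±y|/√2) = 1.000000 ≤ 1.2 ⇒ ∈ W
candidate 4: n = (-1, 0, 1, -1) → π⊥ ≈ (-1.707107, -1.707107); max(|x|,|y|,|x±y|/√2) = 2.414214 > 1.2 ⇒ ∉ W
candidate 5: n = (-1, 1, 1, -1) → π⊥ ≈ (-2.414214, -1.000000); max(|x|,|y|,|x±y|/√2) = 2.414214 > 1.2 ⇒ ∉ W
candidate 6: n = (-1, -3, -1, -2) → π⊥ ≈ (-0.292893, -2.535534); max(|x|,|y|,|x±y|/√2) = 2.535534 > 1.2 ⇒ ∉ W
candidate 7: n = (0, -1, 0, 1) → π⊥ ≈ (+1.414214, +0.000000); max(|x|,|y|,|x±y|/√2) = 1.414214 > 1.2 ⇒ ∉ W

3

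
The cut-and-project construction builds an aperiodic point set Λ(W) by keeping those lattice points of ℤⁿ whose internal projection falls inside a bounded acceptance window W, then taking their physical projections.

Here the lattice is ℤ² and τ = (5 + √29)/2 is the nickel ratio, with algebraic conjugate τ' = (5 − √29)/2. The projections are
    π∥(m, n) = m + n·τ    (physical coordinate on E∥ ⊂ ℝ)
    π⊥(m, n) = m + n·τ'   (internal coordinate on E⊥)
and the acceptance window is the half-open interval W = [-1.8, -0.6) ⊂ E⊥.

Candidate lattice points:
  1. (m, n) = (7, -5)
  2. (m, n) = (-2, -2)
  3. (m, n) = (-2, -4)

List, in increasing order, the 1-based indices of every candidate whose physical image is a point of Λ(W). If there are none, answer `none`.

τ' = (5−√29)/2 ≈ -0.19258.
#1 (7,-5): internal coord 7 + (-5)·τ' = +7.96291; +7.96291 ∉ [-1.8, -0.6) → out
#2 (-2,-2): internal coord -2 + (-2)·τ' = -1.61484; -1.61484 ∈ [-1.8, -0.6) → IN Λ
#3 (-2,-4): internal coord -2 + (-4)·τ' = -1.22967; -1.22967 ∈ [-1.8, -0.6) → IN Λ

2, 3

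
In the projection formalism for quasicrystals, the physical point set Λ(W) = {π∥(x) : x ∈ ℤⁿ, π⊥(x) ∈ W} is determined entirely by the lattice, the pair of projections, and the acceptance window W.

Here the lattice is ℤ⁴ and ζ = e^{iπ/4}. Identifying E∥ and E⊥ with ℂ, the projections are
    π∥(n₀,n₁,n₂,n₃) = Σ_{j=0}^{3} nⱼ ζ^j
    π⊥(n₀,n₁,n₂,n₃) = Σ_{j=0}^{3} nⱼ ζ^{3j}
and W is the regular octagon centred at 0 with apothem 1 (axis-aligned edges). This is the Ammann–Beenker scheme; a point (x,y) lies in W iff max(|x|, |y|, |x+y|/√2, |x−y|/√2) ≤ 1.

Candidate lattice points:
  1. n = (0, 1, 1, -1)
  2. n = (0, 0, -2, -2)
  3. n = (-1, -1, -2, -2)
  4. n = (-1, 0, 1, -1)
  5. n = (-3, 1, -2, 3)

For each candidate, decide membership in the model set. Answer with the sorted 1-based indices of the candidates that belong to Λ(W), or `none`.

none

Internal map: ζ^{3j} for j=0..3 gives (1,0), (−√2/2,√2/2), (0,−1), (√2/2,√2/2).
candidate 1: n = (0, 1, 1, -1) → π⊥ ≈ (-1.41421, -1.00000); max(|x|,|y|,|x±y|/√2) = 1.70711 > 1 ⇒ ∉ W
candidate 2: n = (0, 0, -2, -2) → π⊥ ≈ (-1.41421, +0.58579); max(|x|,|y|,|x±y|/√2) = 1.41421 > 1 ⇒ ∉ W
candidate 3: n = (-1, -1, -2, -2) → π⊥ ≈ (-1.70711, -0.12132); max(|x|,|y|,|x±y|/√2) = 1.70711 > 1 ⇒ ∉ W
candidate 4: n = (-1, 0, 1, -1) → π⊥ ≈ (-1.70711, -1.70711); max(|x|,|y|,|x±y|/√2) = 2.41421 > 1 ⇒ ∉ W
candidate 5: n = (-3, 1, -2, 3) → π⊥ ≈ (-1.58579, +4.82843); max(|x|,|y|,|x±y|/√2) = 4.82843 > 1 ⇒ ∉ W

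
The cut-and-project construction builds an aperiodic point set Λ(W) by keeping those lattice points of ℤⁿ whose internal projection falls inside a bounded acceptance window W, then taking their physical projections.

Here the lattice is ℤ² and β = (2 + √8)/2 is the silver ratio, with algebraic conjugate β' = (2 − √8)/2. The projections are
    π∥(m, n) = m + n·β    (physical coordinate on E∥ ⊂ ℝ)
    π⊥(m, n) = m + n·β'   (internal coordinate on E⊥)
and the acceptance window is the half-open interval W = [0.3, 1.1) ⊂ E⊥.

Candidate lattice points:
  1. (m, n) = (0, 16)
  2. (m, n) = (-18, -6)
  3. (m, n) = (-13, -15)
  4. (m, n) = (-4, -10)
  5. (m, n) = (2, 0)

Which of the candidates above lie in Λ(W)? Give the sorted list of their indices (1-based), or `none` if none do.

Numerically β ≈ 2.41421 and β' = −1/β ≈ -0.41421.
candidate 1: (m,n)=(0,16) → π∥ = 0+16·β ≈ 38.62742, π⊥ = 0+16·β' ≈ -6.62742 ∉ [0.3, 1.1) ⇒ out
candidate 2: (m,n)=(-18,-6) → π∥ = -18-6·β ≈ -32.48528, π⊥ = -18-6·β' ≈ -15.51472 ∉ [0.3, 1.1) ⇒ out
candidate 3: (m,n)=(-13,-15) → π∥ = -13-15·β ≈ -49.21320, π⊥ = -13-15·β' ≈ -6.78680 ∉ [0.3, 1.1) ⇒ out
candidate 4: (m,n)=(-4,-10) → π∥ = -4-10·β ≈ -28.14214, π⊥ = -4-10·β' ≈ 0.14214 ∉ [0.3, 1.1) ⇒ out
candidate 5: (m,n)=(2,0) → π∥ = 2+0·β ≈ 2.00000, π⊥ = 2+0·β' ≈ 2.00000 ∉ [0.3, 1.1) ⇒ out

none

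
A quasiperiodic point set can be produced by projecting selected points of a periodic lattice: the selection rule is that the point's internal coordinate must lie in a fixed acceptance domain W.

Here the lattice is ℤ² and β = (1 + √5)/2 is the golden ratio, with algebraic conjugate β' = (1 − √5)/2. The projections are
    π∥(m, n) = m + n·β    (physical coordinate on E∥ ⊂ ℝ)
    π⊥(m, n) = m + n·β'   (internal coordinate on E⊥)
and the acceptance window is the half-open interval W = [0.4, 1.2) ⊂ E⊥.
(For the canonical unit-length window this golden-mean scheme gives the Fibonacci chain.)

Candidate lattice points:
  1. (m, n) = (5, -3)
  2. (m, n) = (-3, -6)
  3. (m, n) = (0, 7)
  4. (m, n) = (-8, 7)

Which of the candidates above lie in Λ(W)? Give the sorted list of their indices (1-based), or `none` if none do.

β' = (1−√5)/2 ≈ -0.61803.
[1] lift (5,-3): star map gives 6.85410; window check 0.4 ≤ 6.85410 < 1.2 is false → out
[2] lift (-3,-6): star map gives 0.70820; window check 0.4 ≤ 0.70820 < 1.2 is true → IN Λ
[3] lift (0,7): star map gives -4.32624; window check 0.4 ≤ -4.32624 < 1.2 is false → out
[4] lift (-8,7): star map gives -12.32624; window check 0.4 ≤ -12.32624 < 1.2 is false → out

2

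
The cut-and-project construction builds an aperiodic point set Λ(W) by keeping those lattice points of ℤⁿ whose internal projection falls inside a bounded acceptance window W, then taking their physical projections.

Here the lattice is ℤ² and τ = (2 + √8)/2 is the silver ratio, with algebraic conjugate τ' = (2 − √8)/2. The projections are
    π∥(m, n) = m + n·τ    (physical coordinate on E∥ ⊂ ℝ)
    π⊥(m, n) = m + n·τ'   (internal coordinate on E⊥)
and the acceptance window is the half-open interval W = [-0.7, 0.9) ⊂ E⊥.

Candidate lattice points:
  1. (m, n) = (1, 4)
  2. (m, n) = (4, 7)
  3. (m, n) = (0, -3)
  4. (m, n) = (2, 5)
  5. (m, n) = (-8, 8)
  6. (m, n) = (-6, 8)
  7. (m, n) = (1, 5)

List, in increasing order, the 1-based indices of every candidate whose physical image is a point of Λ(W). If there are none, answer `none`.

1, 4

Numerically τ ≈ 2.4142 and τ' = −1/τ ≈ -0.4142.
#1 (1,4): internal coord 1 + (4)·τ' = -0.6569; -0.6569 ∈ [-0.7, 0.9) → IN Λ
#2 (4,7): internal coord 4 + (7)·τ' = +1.1005; +1.1005 ∉ [-0.7, 0.9) → out
#3 (0,-3): internal coord 0 + (-3)·τ' = +1.2426; +1.2426 ∉ [-0.7, 0.9) → out
#4 (2,5): internal coord 2 + (5)·τ' = -0.0711; -0.0711 ∈ [-0.7, 0.9) → IN Λ
#5 (-8,8): internal coord -8 + (8)·τ' = -11.3137; -11.3137 ∉ [-0.7, 0.9) → out
#6 (-6,8): internal coord -6 + (8)·τ' = -9.3137; -9.3137 ∉ [-0.7, 0.9) → out
#7 (1,5): internal coord 1 + (5)·τ' = -1.0711; -1.0711 ∉ [-0.7, 0.9) → out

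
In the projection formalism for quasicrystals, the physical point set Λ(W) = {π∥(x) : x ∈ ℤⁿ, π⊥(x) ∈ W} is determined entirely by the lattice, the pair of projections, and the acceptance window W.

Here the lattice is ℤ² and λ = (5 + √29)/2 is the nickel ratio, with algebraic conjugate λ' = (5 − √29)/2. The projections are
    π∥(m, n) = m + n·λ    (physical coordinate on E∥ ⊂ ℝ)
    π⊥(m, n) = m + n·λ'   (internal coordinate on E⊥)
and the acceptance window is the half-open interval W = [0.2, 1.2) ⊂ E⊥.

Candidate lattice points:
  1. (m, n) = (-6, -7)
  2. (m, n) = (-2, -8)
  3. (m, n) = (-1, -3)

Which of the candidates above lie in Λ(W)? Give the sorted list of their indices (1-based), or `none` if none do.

none

Numerically λ ≈ 5.19258 and λ' = −1/λ ≈ -0.19258.
#1 (-6,-7): internal coord -6 + (-7)·λ' = -4.65192; -4.65192 ∉ [0.2, 1.2) → out
#2 (-2,-8): internal coord -2 + (-8)·λ' = -0.45934; -0.45934 ∉ [0.2, 1.2) → out
#3 (-1,-3): internal coord -1 + (-3)·λ' = -0.42225; -0.42225 ∉ [0.2, 1.2) → out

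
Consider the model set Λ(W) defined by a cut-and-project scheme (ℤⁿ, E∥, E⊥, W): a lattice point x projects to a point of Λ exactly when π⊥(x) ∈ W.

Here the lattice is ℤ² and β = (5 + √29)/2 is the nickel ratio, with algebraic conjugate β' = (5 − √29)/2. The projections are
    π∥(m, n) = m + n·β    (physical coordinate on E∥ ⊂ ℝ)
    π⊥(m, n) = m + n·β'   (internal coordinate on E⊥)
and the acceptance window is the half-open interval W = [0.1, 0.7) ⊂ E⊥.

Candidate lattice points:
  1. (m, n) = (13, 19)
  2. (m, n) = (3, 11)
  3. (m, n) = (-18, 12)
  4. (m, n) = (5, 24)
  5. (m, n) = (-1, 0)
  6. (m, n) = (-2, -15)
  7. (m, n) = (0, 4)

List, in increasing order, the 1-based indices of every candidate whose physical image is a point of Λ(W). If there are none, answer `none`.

4

β' = (5−√29)/2 ≈ -0.19258.
#1 (13,19): internal coord 13 + (19)·β' = +9.34093; +9.34093 ∉ [0.1, 0.7) → out
#2 (3,11): internal coord 3 + (11)·β' = +0.88159; +0.88159 ∉ [0.1, 0.7) → out
#3 (-18,12): internal coord -18 + (12)·β' = -20.31099; -20.31099 ∉ [0.1, 0.7) → out
#4 (5,24): internal coord 5 + (24)·β' = +0.37802; +0.37802 ∈ [0.1, 0.7) → IN Λ
#5 (-1,0): internal coord -1 + (0)·β' = -1.00000; -1.00000 ∉ [0.1, 0.7) → out
#6 (-2,-15): internal coord -2 + (-15)·β' = +0.88874; +0.88874 ∉ [0.1, 0.7) → out
#7 (0,4): internal coord 0 + (4)·β' = -0.77033; -0.77033 ∉ [0.1, 0.7) → out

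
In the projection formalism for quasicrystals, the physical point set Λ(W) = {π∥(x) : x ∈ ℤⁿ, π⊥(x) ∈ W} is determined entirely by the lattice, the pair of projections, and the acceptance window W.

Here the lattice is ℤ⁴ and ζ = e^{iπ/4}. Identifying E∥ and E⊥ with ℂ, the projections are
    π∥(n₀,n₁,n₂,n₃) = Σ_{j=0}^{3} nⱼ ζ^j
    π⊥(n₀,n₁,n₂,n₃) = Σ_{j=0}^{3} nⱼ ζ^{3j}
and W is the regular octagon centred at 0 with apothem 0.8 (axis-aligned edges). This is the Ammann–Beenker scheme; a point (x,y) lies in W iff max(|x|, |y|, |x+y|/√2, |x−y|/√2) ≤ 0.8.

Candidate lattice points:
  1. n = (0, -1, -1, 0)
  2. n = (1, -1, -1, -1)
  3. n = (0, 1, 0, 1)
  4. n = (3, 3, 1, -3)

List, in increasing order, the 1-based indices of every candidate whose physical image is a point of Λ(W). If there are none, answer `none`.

1

With ζ = e^{iπ/4} the internal vectors are ζ^0,ζ^3,ζ^6,ζ^9.
#1 (0, -1, -1, 0): internal (0.707107, 0.292893); octagon support 0.707107 vs apothem 0.8 → ∈ W
#2 (1, -1, -1, -1): internal (1.000000, -0.414214); octagon support 1.000000 vs apothem 0.8 → ∉ W
#3 (0, 1, 0, 1): internal (0.000000, 1.414214); octagon support 1.414214 vs apothem 0.8 → ∉ W
#4 (3, 3, 1, -3): internal (-1.242641, -1.000000); octagon support 1.585786 vs apothem 0.8 → ∉ W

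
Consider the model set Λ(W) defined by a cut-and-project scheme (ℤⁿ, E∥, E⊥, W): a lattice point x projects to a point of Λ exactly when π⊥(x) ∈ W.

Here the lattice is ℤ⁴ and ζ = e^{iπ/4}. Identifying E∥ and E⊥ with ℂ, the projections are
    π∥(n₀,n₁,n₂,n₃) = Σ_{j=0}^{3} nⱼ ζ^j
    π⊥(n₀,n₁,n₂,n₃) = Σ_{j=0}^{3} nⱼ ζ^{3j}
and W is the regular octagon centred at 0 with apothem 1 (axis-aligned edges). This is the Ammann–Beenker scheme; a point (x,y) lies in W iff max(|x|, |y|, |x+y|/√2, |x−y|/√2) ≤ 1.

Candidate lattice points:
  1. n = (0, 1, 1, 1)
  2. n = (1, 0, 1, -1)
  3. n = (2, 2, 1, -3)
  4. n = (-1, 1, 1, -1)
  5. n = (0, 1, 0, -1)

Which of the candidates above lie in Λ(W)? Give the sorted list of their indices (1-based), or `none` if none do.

Internal map: ζ^{3j} for j=0..3 gives (1,0), (−√2/2,√2/2), (0,−1), (√2/2,√2/2).
#1 (0, 1, 1, 1): internal (0.0000, 0.4142); octagon support 0.4142 vs apothem 1 → ∈ W
#2 (1, 0, 1, -1): internal (0.2929, -1.7071); octagon support 1.7071 vs apothem 1 → ∉ W
#3 (2, 2, 1, -3): internal (-1.5355, -1.7071); octagon support 2.2929 vs apothem 1 → ∉ W
#4 (-1, 1, 1, -1): internal (-2.4142, -1.0000); octagon support 2.4142 vs apothem 1 → ∉ W
#5 (0, 1, 0, -1): internal (-1.4142, 0.0000); octagon support 1.4142 vs apothem 1 → ∉ W

1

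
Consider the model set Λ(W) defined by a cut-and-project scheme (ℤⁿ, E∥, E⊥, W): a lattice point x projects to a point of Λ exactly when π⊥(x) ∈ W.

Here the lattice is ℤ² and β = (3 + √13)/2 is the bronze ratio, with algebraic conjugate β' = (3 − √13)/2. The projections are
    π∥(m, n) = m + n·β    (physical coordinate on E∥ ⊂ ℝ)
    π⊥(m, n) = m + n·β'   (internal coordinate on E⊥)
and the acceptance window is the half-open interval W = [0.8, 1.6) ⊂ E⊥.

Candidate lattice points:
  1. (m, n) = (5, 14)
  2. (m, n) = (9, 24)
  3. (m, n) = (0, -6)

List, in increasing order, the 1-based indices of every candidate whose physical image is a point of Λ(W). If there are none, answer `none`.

Compute β' = (3−√13)/2 = -0.3028, so π⊥(m,n) = m -0.3028·n.
candidate 1: (m,n)=(5,14) → π∥ = 5+14·β ≈ 51.2389, π⊥ = 5+14·β' ≈ 0.7611 ∉ [0.8, 1.6) ⇒ out
candidate 2: (m,n)=(9,24) → π∥ = 9+24·β ≈ 88.2666, π⊥ = 9+24·β' ≈ 1.7334 ∉ [0.8, 1.6) ⇒ out
candidate 3: (m,n)=(0,-6) → π∥ = 0-6·β ≈ -19.8167, π⊥ = 0-6·β' ≈ 1.8167 ∉ [0.8, 1.6) ⇒ out

none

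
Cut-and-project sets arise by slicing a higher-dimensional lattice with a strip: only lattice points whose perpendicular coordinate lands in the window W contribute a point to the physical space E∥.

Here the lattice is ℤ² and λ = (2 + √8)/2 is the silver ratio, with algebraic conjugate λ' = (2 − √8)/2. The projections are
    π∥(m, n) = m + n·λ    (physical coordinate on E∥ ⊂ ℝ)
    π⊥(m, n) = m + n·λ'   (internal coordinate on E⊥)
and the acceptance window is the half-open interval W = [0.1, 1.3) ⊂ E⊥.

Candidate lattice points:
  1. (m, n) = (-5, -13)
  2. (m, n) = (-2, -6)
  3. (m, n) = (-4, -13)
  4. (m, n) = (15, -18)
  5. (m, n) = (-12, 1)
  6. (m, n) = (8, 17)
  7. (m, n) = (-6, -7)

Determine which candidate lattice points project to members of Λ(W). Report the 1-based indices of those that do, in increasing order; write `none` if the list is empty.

λ' = (2−√8)/2 ≈ -0.414214.
#1 (-5,-13): internal coord -5 + (-13)·λ' = +0.384776; +0.384776 ∈ [0.1, 1.3) → IN Λ
#2 (-2,-6): internal coord -2 + (-6)·λ' = +0.485281; +0.485281 ∈ [0.1, 1.3) → IN Λ
#3 (-4,-13): internal coord -4 + (-13)·λ' = +1.384776; +1.384776 ∉ [0.1, 1.3) → out
#4 (15,-18): internal coord 15 + (-18)·λ' = +22.455844; +22.455844 ∉ [0.1, 1.3) → out
#5 (-12,1): internal coord -12 + (1)·λ' = -12.414214; -12.414214 ∉ [0.1, 1.3) → out
#6 (8,17): internal coord 8 + (17)·λ' = +0.958369; +0.958369 ∈ [0.1, 1.3) → IN Λ
#7 (-6,-7): internal coord -6 + (-7)·λ' = -3.100505; -3.100505 ∉ [0.1, 1.3) → out

1, 2, 6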